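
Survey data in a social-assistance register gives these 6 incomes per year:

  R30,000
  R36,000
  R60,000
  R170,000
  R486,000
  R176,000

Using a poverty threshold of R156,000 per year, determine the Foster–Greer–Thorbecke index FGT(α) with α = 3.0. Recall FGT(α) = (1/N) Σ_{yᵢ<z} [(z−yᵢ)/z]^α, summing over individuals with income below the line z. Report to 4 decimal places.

0.2025

Below the line: R30,000, R36,000, R60,000 (q = 3 of N = 6).
Normalized shortfalls: (156000−30000)/156000 = 0.8077; (156000−36000)/156000 = 0.7692; (156000−60000)/156000 = 0.6154.
Raised to α = 3.0: 0.52691; 0.45517; 0.23305.
Sum = 1.215123; FGT(3.0) = 1.215123 / 6 = 0.2025.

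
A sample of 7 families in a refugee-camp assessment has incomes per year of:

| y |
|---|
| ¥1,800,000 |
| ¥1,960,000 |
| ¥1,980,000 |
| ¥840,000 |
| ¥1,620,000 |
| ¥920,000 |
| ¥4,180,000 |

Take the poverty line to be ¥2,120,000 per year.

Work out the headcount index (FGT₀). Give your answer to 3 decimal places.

6 of the 7 families have income below ¥2,120,000.
H = 6/7 = 0.857.

0.857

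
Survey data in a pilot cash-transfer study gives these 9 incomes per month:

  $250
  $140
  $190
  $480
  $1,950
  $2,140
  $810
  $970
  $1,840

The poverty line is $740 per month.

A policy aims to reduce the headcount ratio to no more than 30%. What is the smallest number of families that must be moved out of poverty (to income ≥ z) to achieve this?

4 of the 9 families are poor, so H = 4/9 = 0.444.
A headcount ratio of at most 30% allows at most ⌊0.30 × 9⌋ = 2 poor families.
So at least 4 − 2 = 2 must be lifted.

2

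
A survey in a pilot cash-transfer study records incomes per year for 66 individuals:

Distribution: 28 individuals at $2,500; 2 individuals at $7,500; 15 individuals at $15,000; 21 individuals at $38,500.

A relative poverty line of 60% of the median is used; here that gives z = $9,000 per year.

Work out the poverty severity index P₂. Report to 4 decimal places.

0.2221

Incomes under z: 28×$2,500, 2×$7,500 (q = 30 of N = 66).
Gap ratios (z−y)/z: (9000−2500)/9000 = 0.7222 (×28); (9000−7500)/9000 = 0.1667 (×2).
Squared: 0.5216 (×28); 0.0278 (×2).
Sum = 14.660494; P₂ = 14.660494 / 66 = 0.2221.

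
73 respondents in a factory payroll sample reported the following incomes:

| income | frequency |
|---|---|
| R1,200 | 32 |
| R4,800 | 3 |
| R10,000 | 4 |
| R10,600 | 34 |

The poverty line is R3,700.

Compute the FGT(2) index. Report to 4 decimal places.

0.2001

Below the line: 32×R1,200 (q = 32 of N = 73).
Normalized shortfalls: (3700−1200)/3700 = 0.6757 (×32).
Squared: 0.4565 (×32).
Sum = 14.609204; P₂ = 14.609204 / 73 = 0.2001.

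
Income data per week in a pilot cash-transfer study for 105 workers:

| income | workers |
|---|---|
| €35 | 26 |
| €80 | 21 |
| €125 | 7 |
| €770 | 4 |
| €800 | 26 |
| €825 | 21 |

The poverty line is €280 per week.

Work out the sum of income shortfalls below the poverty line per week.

Poor units: 26×€35, 21×€80, 7×€125 (q = 54 of N = 105).
Individual gaps: 26×(280−35) = 6370; 21×(280−80) = 4200; 7×(280−125) = 1085.
Aggregate gap = €11,655.

€11,655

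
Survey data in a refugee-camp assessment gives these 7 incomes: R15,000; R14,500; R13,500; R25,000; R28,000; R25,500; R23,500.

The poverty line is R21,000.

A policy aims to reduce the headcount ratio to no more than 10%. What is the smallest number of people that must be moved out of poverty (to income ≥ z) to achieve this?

3

3 of the 7 people are poor, so H = 3/7 = 0.429.
A headcount ratio of at most 10% allows at most ⌊0.10 × 7⌋ = 0 poor people.
So at least 3 − 0 = 3 must be lifted.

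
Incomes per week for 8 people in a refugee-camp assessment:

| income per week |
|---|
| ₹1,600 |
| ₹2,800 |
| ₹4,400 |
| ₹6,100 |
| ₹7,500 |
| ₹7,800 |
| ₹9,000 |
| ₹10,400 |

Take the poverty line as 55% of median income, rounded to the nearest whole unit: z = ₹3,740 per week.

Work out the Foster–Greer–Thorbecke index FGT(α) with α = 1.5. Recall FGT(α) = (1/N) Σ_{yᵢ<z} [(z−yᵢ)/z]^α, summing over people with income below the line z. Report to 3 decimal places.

0.070

Below z: ₹1,600, ₹2,800 (q = 2 of N = 8).
Gap ratios (z−y)/z: (3740−1600)/3740 = 0.5722; (3740−2800)/3740 = 0.2513.
Raised to α = 1.5: 0.43283; 0.12600.
Sum = 0.558830; FGT(1.5) = 0.558830 / 8 = 0.070.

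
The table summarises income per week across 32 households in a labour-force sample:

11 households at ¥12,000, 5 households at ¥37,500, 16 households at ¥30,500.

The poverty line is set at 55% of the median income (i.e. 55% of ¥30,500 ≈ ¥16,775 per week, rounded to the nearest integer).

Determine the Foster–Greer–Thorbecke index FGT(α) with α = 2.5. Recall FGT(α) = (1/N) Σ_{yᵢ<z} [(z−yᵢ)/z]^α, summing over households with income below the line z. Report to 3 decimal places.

0.015

Below the line: 11×¥12,000 (q = 11 of N = 32).
Normalized shortfalls: (16775−12000)/16775 = 0.2846 (×11).
Raised to α = 2.5: 0.04323 (×11).
Sum = 0.475521; FGT(2.5) = 0.475521 / 32 = 0.015.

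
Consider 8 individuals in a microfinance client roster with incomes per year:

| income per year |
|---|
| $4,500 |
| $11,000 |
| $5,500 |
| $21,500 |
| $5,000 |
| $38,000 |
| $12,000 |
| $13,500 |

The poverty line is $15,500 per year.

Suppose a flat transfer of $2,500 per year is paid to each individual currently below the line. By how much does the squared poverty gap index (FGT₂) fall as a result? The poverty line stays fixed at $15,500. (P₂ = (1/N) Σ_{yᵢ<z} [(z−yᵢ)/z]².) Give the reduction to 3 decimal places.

0.089

Before: below the line — $4,500, $5,000, $5,500, $11,000, $12,000, $13,500; squared poverty gap index (FGT₂) = 0.19134.
After the $2,500 transfer: below the line — $7,000, $7,500, $8,000, $13,500, $14,500; squared poverty gap index (FGT₂) = 0.10276.
Reduction = 0.19134 − 0.10276 = 0.089.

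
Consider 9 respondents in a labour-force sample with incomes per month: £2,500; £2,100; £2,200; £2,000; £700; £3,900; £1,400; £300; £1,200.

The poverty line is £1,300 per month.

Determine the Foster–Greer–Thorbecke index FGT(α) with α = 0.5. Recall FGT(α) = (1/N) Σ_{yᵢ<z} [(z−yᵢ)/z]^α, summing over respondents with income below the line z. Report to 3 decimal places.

Below z: £300, £700, £1,200 (q = 3 of N = 9).
Relative gaps: (1300−300)/1300 = 0.7692; (1300−700)/1300 = 0.4615; (1300−1200)/1300 = 0.0769.
Raised to α = 0.5: 0.87706; 0.67937; 0.27735.
Sum = 1.833774; FGT(0.5) = 1.833774 / 9 = 0.204.

0.204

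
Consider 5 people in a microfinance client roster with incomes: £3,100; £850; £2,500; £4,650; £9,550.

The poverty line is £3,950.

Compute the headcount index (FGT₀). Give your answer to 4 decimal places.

3 of the 5 people have income below £3,950.
H = 3/5 = 0.6000.

0.6000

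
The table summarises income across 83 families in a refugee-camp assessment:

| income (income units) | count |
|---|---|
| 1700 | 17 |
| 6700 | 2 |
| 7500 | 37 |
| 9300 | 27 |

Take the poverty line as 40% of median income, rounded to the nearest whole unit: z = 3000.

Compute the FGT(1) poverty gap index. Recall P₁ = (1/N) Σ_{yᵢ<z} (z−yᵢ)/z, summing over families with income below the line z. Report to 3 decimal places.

0.089

Below z: 17×1700 (q = 17 of N = 83).
Normalized shortfalls: (3000−1700)/3000 = 0.4333 (×17).
Σ = 7.366667. Dividing by the full population N = 83 gives P₁ = 0.089.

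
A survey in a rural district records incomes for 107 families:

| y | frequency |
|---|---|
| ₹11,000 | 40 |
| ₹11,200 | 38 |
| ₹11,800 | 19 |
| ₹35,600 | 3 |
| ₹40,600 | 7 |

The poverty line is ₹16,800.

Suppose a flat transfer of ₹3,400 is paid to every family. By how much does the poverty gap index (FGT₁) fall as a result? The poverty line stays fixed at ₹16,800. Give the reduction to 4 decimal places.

Before: below the line — 40×₹11,000, 38×₹11,200, 19×₹11,800; poverty gap index (FGT₁) = 0.300289.
After the ₹3,400 transfer: below the line — 40×₹14,400, 38×₹14,600, 19×₹15,200; poverty gap index (FGT₁) = 0.116822.
Reduction = 0.300289 − 0.116822 = 0.1835.

0.1835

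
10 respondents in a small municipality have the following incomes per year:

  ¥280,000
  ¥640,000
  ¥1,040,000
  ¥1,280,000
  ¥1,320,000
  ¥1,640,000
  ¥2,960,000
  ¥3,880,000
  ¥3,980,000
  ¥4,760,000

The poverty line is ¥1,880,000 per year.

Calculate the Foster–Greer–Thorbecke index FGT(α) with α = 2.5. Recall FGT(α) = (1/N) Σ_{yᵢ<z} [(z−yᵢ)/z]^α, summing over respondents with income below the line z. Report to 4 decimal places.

0.1267

Poor units: ¥280,000, ¥640,000, ¥1,040,000, ¥1,280,000, ¥1,320,000, ¥1,640,000 (q = 6 of N = 10).
Gap ratios (z−y)/z: (1880000−280000)/1880000 = 0.8511; (1880000−640000)/1880000 = 0.6596; (1880000−1040000)/1880000 = 0.4468; (1880000−1280000)/1880000 = 0.3191; (1880000−1320000)/1880000 = 0.2979; (1880000−1640000)/1880000 = 0.1277.
Raised to α = 2.5: 0.66820; 0.35331; 0.13345; 0.05754; 0.04843; 0.00582.
Sum = 1.266747; FGT(2.5) = 1.266747 / 10 = 0.1267.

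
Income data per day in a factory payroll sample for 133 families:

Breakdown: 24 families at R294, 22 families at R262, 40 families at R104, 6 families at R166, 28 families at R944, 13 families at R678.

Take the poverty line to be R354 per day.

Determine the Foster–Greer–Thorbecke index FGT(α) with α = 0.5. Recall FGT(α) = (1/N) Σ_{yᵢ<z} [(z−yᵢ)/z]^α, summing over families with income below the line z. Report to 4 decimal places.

0.4442

Below z: 40×R104, 6×R166, 22×R262, 24×R294 (q = 92 of N = 133).
Normalized shortfalls: (354−104)/354 = 0.7062 (×40); (354−166)/354 = 0.5311 (×6); (354−262)/354 = 0.2599 (×22); (354−294)/354 = 0.1695 (×24).
Raised to α = 0.5: 0.84037 (×40); 0.72875 (×6); 0.50979 (×22); 0.41169 (×24).
Sum = 59.083168; FGT(0.5) = 59.083168 / 133 = 0.4442.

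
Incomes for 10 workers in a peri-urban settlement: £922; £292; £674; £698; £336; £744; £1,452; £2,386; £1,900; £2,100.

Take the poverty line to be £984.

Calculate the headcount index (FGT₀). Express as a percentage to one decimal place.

6 of the 10 workers have income below £984.
H = 6/10 = 60.0%.

60.0%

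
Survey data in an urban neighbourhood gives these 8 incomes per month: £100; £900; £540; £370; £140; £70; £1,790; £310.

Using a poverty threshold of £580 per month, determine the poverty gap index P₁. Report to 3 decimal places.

0.420

Incomes under z: £70, £100, £140, £310, £370, £540 (q = 6 of N = 8).
Gap ratios (z−y)/z: (580−70)/580 = 0.8793; (580−100)/580 = 0.8276; (580−140)/580 = 0.7586; (580−310)/580 = 0.4655; (580−370)/580 = 0.3621; (580−540)/580 = 0.0690.
Sum of shortfalls = 3.362069; P₁ averages over all N: 3.362069 / 8 = 0.420.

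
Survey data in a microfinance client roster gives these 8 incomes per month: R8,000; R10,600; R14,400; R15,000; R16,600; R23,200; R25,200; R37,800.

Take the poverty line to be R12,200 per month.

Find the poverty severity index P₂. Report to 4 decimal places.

Incomes under z: R8,000, R10,600 (q = 2 of N = 8).
Relative gaps: (12200−8000)/12200 = 0.3443; (12200−10600)/12200 = 0.1311.
Squared: 0.1185; 0.0172.
Sum = 0.135716; P₂ = 0.135716 / 8 = 0.0170.

0.0170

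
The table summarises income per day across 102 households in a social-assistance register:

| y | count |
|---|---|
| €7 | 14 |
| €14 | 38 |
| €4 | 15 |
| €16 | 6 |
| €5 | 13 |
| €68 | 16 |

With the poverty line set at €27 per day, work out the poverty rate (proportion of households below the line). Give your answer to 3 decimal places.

86 of the 102 households have income below €27.
H = 86/102 = 0.843.

0.843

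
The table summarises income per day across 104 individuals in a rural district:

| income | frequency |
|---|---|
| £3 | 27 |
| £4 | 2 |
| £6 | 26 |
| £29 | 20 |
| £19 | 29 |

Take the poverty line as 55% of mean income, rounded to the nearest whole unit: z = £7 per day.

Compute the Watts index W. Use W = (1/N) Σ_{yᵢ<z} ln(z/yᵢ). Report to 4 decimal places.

Below z: 27×£3, 2×£4, 26×£6 (q = 55 of N = 104).
Log shortfalls: ln(7/3) = 0.8473 (×27); ln(7/4) = 0.5596 (×2); ln(7/6) = 0.1542 (×26).
W = 28.004191 / 104 = 0.2693.

0.2693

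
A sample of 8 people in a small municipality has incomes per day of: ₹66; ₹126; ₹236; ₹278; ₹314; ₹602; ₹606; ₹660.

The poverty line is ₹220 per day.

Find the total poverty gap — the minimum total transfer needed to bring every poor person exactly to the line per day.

Incomes under z: ₹66, ₹126 (q = 2 of N = 8).
Individual gaps: 220−66 = 154; 220−126 = 94.
Aggregate gap = ₹248.

₹248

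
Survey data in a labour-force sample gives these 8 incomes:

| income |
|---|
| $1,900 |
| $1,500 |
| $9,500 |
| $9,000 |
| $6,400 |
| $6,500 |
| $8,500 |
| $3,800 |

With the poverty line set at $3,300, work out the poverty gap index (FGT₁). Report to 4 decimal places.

Below z: $1,500, $1,900 (q = 2 of N = 8).
Relative gaps: (3300−1500)/3300 = 0.5455; (3300−1900)/3300 = 0.4242.
Σ = 0.969697. Dividing by the full population N = 8 gives P₁ = 0.1212.

0.1212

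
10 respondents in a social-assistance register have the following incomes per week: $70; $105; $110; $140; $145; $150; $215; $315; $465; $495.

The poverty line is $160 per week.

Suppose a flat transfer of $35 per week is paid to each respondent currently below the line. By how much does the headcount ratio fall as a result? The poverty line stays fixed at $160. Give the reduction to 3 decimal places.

0.300

Before: below the line — $70, $105, $110, $140, $145, $150; headcount ratio = 0.60000.
After the $35 transfer: below the line — $105, $140, $145; headcount ratio = 0.30000.
Reduction = 0.60000 − 0.30000 = 0.300.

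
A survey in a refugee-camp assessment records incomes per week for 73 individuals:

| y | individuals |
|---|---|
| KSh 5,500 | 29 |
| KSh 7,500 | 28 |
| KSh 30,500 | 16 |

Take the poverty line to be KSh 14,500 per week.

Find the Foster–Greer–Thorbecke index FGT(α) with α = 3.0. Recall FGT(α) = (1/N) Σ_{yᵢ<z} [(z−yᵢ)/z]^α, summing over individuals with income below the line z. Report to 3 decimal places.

0.138

Below the line: 29×KSh 5,500, 28×KSh 7,500 (q = 57 of N = 73).
Relative gaps: (14500−5500)/14500 = 0.6207 (×29); (14500−7500)/14500 = 0.4828 (×28).
Raised to α = 3.0: 0.23912 (×29); 0.11251 (×28).
Sum = 10.084874; FGT(3.0) = 10.084874 / 73 = 0.138.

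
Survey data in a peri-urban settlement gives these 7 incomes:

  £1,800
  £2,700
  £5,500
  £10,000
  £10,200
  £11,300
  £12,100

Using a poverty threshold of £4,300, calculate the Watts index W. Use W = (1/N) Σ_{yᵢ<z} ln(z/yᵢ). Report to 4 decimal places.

Poor units: £1,800, £2,700 (q = 2 of N = 7).
Log gaps: ln(4300/1800) = 0.8708; ln(4300/2700) = 0.4654.
W = 1.336192 / 7 = 0.1909.

0.1909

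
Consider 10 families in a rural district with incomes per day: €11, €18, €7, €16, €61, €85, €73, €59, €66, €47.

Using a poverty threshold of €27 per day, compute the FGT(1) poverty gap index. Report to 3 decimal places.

0.207

Incomes under z: €7, €11, €16, €18 (q = 4 of N = 10).
Shortfall ratios: (27−7)/27 = 0.7407; (27−11)/27 = 0.5926; (27−16)/27 = 0.4074; (27−18)/27 = 0.3333.
Sum of shortfalls = 2.074074; P₁ averages over all N: 2.074074 / 10 = 0.207.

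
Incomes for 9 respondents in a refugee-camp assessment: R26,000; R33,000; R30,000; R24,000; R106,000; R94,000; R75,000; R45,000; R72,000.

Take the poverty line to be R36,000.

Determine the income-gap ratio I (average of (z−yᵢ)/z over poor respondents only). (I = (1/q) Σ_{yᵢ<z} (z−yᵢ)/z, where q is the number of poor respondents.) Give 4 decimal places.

Poor units: R24,000, R26,000, R30,000, R33,000 (q = 4 of N = 9).
Relative gaps: 0.3333, 0.2778, 0.1667, 0.0833; sum = 0.861111.
The income-gap ratio divides by q (the poor only): 0.861111 / 4 = 0.2153.

0.2153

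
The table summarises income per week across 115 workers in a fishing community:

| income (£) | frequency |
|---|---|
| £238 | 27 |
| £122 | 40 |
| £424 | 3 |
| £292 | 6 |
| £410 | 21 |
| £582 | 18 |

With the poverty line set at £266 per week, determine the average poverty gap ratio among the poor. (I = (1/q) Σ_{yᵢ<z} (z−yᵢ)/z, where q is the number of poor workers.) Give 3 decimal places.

Below the line: 40×£122, 27×£238 (q = 67 of N = 115).
Relative gaps: 0.5414 (×40), 0.1053 (×27); sum = 24.496241.
The income-gap ratio divides by q (the poor only): 24.496241 / 67 = 0.366.

0.366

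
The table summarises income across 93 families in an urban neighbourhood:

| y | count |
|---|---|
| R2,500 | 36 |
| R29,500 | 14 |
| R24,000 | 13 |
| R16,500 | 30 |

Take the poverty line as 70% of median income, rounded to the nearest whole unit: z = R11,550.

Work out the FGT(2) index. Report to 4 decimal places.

Below z: 36×R2,500 (q = 36 of N = 93).
Shortfall ratios: (11550−2500)/11550 = 0.7835 (×36).
Squared: 0.6140 (×36).
Sum = 22.102209; P₂ = 22.102209 / 93 = 0.2377.

0.2377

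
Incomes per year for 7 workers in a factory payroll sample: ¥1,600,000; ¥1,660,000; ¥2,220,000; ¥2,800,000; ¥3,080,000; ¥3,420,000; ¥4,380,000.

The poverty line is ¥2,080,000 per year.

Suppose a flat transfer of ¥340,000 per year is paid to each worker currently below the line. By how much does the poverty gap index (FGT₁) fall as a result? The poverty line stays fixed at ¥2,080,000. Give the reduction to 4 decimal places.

Before: below the line — ¥1,600,000, ¥1,660,000; poverty gap index (FGT₁) = 0.061813.
After the ¥340,000 transfer: below the line — ¥1,940,000, ¥2,000,000; poverty gap index (FGT₁) = 0.015110.
Reduction = 0.061813 − 0.015110 = 0.0467.

0.0467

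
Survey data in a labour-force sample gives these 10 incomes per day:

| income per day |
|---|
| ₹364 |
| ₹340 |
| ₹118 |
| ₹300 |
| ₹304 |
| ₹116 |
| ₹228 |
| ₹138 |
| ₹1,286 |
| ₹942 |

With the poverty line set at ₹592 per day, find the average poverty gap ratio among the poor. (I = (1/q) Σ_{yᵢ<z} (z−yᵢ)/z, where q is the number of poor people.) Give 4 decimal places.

Incomes under z: ₹116, ₹118, ₹138, ₹228, ₹300, ₹304, ₹340, ₹364 (q = 8 of N = 10).
Shortfall ratios (z−y)/z: 0.8041, 0.8007, 0.7669, 0.6149, 0.4932, 0.4865, 0.4257, 0.3851; sum = 4.777027.
I averages over the q = 8 poor units only: 4.777027 / 8 = 0.5971.

0.5971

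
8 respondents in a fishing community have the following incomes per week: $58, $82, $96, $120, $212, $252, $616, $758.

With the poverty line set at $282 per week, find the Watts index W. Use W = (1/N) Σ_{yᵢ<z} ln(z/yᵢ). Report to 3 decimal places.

Poor units: $58, $82, $96, $120, $212, $252 (q = 6 of N = 8).
Log shortfalls: ln(282/58) = 1.5815; ln(282/82) = 1.2352; ln(282/96) = 1.0776; ln(282/120) = 0.8544; ln(282/212) = 0.2853; ln(282/252) = 0.1125.
W = 5.146425 / 8 = 0.643.

0.643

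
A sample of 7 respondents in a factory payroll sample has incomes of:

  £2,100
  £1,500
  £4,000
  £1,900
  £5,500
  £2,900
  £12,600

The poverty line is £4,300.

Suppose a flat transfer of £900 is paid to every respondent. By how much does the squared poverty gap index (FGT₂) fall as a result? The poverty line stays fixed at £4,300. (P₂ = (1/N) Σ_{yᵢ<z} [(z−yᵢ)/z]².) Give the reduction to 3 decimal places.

0.098

Before: below the line — £1,500, £1,900, £2,100, £2,900, £4,000; squared poverty gap index (FGT₂) = 0.15831.
After the £900 transfer: below the line — £2,400, £2,800, £3,000, £3,800; squared poverty gap index (FGT₂) = 0.06026.
Reduction = 0.15831 − 0.06026 = 0.098.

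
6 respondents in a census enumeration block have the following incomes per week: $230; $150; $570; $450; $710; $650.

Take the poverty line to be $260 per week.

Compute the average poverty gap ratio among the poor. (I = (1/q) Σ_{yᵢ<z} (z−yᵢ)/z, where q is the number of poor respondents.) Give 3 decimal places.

0.269

Incomes under z: $150, $230 (q = 2 of N = 6).
Relative gaps: 0.4231, 0.1154; sum = 0.538462.
The income-gap ratio divides by q (the poor only): 0.538462 / 2 = 0.269.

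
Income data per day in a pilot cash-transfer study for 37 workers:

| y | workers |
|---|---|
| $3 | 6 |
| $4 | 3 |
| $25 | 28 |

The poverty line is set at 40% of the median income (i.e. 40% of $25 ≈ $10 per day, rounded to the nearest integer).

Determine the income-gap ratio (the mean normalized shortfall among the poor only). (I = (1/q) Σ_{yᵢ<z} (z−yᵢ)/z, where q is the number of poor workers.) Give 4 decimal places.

Below z: 6×$3, 3×$4 (q = 9 of N = 37).
Relative gaps: 0.7000 (×6), 0.6000 (×3); sum = 6.000000.
The income-gap ratio divides by q (the poor only): 6.000000 / 9 = 0.6667.

0.6667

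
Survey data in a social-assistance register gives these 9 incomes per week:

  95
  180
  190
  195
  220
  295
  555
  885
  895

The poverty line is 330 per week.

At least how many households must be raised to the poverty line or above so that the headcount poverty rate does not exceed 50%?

6 of the 9 households are poor, so H = 6/9 = 0.667.
A headcount ratio of at most 50% allows at most ⌊0.50 × 9⌋ = 4 poor households.
So at least 6 − 4 = 2 must be lifted.

2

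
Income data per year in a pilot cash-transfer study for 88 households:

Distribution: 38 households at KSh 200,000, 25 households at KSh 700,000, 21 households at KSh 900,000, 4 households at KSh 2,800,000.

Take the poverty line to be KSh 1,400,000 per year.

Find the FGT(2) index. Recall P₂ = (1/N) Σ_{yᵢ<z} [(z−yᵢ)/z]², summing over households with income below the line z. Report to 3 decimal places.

0.419

Incomes under z: 38×KSh 200,000, 25×KSh 700,000, 21×KSh 900,000 (q = 84 of N = 88).
Normalized shortfalls: (1400000−200000)/1400000 = 0.8571 (×38); (1400000−700000)/1400000 = 0.5000 (×25); (1400000−900000)/1400000 = 0.3571 (×21).
Squared: 0.7347 (×38); 0.2500 (×25); 0.1276 (×21).
Sum = 36.846939; P₂ = 36.846939 / 88 = 0.419.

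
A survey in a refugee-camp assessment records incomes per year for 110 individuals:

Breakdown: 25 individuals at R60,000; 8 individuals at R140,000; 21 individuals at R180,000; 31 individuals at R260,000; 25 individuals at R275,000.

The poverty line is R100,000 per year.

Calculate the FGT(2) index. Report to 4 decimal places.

Below z: 25×R60,000 (q = 25 of N = 110).
Gap ratios (z−y)/z: (100000−60000)/100000 = 0.4000 (×25).
Squared: 0.1600 (×25).
Sum = 4.000000; P₂ = 4.000000 / 110 = 0.0364.

0.0364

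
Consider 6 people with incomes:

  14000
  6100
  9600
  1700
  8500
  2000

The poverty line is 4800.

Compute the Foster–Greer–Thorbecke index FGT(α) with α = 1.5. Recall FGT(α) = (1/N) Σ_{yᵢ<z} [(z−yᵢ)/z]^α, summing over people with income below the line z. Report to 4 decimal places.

0.1608

Poor units: 1700, 2000 (q = 2 of N = 6).
Shortfall ratios: (4800−1700)/4800 = 0.6458; (4800−2000)/4800 = 0.5833.
Raised to α = 1.5: 0.51902; 0.44553.
Sum = 0.964544; FGT(1.5) = 0.964544 / 6 = 0.1608.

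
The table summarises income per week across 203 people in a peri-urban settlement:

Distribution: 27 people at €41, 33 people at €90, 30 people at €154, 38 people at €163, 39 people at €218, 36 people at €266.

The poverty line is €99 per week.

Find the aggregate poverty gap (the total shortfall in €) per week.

Below the line: 27×€41, 33×€90 (q = 60 of N = 203).
Individual gaps: 27×(99−41) = 1566; 33×(99−90) = 297.
Aggregate gap = €1,863.

€1,863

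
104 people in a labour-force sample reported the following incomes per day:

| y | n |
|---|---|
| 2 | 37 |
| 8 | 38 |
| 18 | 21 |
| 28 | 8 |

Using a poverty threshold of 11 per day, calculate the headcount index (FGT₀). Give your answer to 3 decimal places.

75 of the 104 people have income below 11.
H = 75/104 = 0.721.

0.721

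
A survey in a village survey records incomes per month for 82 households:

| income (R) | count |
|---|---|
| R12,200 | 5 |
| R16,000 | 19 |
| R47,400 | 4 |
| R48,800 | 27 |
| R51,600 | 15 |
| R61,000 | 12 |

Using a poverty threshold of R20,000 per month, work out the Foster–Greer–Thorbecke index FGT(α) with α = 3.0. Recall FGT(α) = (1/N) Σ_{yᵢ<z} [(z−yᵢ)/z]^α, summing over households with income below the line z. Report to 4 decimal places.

0.0055

Below the line: 5×R12,200, 19×R16,000 (q = 24 of N = 82).
Gap ratios (z−y)/z: (20000−12200)/20000 = 0.3900 (×5); (20000−16000)/20000 = 0.2000 (×19).
Raised to α = 3.0: 0.05932 (×5); 0.00800 (×19).
Sum = 0.448595; FGT(3.0) = 0.448595 / 82 = 0.0055.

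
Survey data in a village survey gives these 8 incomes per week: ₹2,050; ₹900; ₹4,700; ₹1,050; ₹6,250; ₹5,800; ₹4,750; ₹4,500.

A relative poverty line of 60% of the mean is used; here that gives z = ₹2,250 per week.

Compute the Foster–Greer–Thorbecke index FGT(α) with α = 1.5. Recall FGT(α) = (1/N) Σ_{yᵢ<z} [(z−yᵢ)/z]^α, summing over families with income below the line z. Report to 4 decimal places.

Poor units: ₹900, ₹1,050, ₹2,050 (q = 3 of N = 8).
Normalized shortfalls: (2250−900)/2250 = 0.6000; (2250−1050)/2250 = 0.5333; (2250−2050)/2250 = 0.0889.
Raised to α = 1.5: 0.46476; 0.38949; 0.02650.
Sum = 0.880751; FGT(1.5) = 0.880751 / 8 = 0.1101.

0.1101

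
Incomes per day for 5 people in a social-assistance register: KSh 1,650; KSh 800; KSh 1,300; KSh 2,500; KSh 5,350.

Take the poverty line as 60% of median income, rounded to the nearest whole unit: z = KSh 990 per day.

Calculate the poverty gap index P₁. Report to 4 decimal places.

0.0384

Poor units: KSh 800 (q = 1 of N = 5).
Relative gaps: (990−800)/990 = 0.1919.
Sum of shortfalls = 0.191919; P₁ averages over all N: 0.191919 / 5 = 0.0384.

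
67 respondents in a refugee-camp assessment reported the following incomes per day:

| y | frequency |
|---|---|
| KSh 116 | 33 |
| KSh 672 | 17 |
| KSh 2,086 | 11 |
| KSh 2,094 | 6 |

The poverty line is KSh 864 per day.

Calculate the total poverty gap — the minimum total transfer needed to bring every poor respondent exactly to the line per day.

KSh 27,948

Below the line: 33×KSh 116, 17×KSh 672 (q = 50 of N = 67).
Individual gaps: 33×(864−116) = 24684; 17×(864−672) = 3264.
Aggregate gap = KSh 27,948.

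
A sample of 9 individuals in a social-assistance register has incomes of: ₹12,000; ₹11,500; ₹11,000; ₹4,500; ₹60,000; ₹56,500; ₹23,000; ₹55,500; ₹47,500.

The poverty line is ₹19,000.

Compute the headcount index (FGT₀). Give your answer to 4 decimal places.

4 of the 9 individuals have income below ₹19,000.
H = 4/9 = 0.4444.

0.4444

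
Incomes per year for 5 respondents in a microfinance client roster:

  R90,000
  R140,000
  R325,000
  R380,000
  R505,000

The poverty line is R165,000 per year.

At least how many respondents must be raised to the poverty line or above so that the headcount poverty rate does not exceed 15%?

2

Currently q = 2 of N = 5 are below the line (H = 0.400).
A headcount ratio of at most 15% allows at most ⌊0.15 × 5⌋ = 0 poor respondents.
So at least 2 − 0 = 2 must be lifted.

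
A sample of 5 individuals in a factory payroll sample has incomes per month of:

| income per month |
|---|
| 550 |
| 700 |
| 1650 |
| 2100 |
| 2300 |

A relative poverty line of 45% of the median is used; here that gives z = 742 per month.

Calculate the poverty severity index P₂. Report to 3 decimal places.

0.014

Below z: 550, 700 (q = 2 of N = 5).
Normalized shortfalls: (742−550)/742 = 0.2588; (742−700)/742 = 0.0566.
Squared: 0.0670; 0.0032.
Sum = 0.070161; P₂ = 0.070161 / 5 = 0.014.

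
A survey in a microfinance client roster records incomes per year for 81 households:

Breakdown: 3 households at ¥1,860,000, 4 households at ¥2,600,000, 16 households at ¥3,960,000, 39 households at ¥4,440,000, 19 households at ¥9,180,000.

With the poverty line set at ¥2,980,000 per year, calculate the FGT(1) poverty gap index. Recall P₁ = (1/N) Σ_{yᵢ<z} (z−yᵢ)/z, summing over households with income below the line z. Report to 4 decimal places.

Incomes under z: 3×¥1,860,000, 4×¥2,600,000 (q = 7 of N = 81).
Gap ratios (z−y)/z: (2980000−1860000)/2980000 = 0.3758 (×3); (2980000−2600000)/2980000 = 0.1275 (×4).
Σ = 1.637584. Dividing by the full population N = 81 gives P₁ = 0.0202.

0.0202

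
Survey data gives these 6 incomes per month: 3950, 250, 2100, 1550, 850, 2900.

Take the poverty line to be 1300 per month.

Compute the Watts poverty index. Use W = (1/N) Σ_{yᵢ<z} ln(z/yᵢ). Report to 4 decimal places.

Below z: 250, 850 (q = 2 of N = 6).
Log shortfalls: ln(1300/250) = 1.6487; ln(1300/850) = 0.4249.
W = 2.073542 / 6 = 0.3456.

0.3456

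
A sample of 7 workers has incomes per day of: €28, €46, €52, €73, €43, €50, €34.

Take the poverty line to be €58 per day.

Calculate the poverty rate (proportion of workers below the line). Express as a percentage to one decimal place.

85.7%

6 of the 7 workers have income below €58.
H = 6/7 = 85.7%.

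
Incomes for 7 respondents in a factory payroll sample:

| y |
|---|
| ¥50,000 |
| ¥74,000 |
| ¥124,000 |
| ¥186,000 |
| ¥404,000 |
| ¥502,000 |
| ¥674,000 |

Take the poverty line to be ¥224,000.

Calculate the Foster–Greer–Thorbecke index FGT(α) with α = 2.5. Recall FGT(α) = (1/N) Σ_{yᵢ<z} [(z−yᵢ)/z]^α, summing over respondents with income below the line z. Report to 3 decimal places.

Poor units: ¥50,000, ¥74,000, ¥124,000, ¥186,000 (q = 4 of N = 7).
Shortfall ratios: (224000−50000)/224000 = 0.7768; (224000−74000)/224000 = 0.6696; (224000−124000)/224000 = 0.4464; (224000−186000)/224000 = 0.1696.
Raised to α = 2.5: 0.53181; 0.36695; 0.13316; 0.01185.
Sum = 1.043772; FGT(2.5) = 1.043772 / 7 = 0.149.

0.149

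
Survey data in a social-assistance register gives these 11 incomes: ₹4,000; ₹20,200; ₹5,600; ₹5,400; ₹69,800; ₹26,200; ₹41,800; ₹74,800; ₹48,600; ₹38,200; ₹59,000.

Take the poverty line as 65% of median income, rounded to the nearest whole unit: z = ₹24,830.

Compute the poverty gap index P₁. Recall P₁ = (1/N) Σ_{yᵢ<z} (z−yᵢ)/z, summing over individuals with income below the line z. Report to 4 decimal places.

0.2348

Incomes under z: ₹4,000, ₹5,400, ₹5,600, ₹20,200 (q = 4 of N = 11).
Normalized shortfalls: (24830−4000)/24830 = 0.8389; (24830−5400)/24830 = 0.7825; (24830−5600)/24830 = 0.7745; (24830−20200)/24830 = 0.1865.
Sum of shortfalls = 2.582360; P₁ averages over all N: 2.582360 / 11 = 0.2348.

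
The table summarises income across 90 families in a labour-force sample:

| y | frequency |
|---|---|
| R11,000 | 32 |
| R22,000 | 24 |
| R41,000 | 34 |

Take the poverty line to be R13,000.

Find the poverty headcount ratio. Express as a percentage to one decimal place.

35.6%

32 of the 90 families have income below R13,000.
H = 32/90 = 35.6%.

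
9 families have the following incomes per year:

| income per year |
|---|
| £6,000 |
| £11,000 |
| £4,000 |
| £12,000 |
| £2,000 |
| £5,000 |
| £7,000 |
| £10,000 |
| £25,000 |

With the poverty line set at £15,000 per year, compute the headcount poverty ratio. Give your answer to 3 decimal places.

0.889

8 of the 9 families have income below £15,000.
H = 8/9 = 0.889.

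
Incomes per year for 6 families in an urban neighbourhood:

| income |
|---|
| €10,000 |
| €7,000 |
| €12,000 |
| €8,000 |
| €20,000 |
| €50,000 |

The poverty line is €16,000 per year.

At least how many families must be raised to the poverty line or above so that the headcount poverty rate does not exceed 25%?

3

4 of the 6 families are poor, so H = 4/6 = 0.667.
A headcount ratio of at most 25% allows at most ⌊0.25 × 6⌋ = 1 poor families.
So at least 4 − 1 = 3 must be lifted.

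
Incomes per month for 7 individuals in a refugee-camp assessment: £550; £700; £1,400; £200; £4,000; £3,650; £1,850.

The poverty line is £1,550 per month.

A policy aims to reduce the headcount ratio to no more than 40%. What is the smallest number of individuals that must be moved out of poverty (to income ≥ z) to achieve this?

2

Currently q = 4 of N = 7 are below the line (H = 0.571).
A headcount ratio of at most 40% allows at most ⌊0.40 × 7⌋ = 2 poor individuals.
So at least 4 − 2 = 2 must be lifted.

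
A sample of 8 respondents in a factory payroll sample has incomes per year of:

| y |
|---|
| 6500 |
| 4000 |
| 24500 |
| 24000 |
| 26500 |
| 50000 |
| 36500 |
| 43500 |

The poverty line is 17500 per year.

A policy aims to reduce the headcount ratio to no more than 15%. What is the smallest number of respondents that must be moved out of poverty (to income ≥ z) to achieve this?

2 of the 8 respondents are poor, so H = 2/8 = 0.250.
A headcount ratio of at most 15% allows at most ⌊0.15 × 8⌋ = 1 poor respondents.
So at least 2 − 1 = 1 must be lifted.

1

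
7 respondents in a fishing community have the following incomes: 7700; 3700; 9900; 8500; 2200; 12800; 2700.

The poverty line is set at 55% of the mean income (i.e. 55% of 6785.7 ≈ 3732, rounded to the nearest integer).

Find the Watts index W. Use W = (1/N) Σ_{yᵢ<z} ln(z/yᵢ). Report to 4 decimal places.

0.1230

Incomes under z: 2200, 2700, 3700 (q = 3 of N = 7).
Log shortfalls: ln(3732/2200) = 0.5285; ln(3732/2700) = 0.3237; ln(3732/3700) = 0.0086.
W = 0.860791 / 7 = 0.1230.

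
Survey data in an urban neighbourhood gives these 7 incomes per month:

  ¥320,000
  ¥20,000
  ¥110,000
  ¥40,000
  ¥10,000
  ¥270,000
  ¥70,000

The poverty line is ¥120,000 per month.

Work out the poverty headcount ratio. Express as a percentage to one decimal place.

71.4%

5 of the 7 families have income below ¥120,000.
H = 5/7 = 71.4%.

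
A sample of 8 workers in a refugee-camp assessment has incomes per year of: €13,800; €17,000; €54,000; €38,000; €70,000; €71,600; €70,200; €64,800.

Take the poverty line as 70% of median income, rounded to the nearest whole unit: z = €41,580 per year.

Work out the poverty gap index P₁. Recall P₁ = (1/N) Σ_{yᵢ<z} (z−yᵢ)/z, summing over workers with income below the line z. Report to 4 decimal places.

Below z: €13,800, €17,000, €38,000 (q = 3 of N = 8).
Normalized shortfalls: (41580−13800)/41580 = 0.6681; (41580−17000)/41580 = 0.5911; (41580−38000)/41580 = 0.0861.
Σ = 1.345358. Dividing by the full population N = 8 gives P₁ = 0.1682.

0.1682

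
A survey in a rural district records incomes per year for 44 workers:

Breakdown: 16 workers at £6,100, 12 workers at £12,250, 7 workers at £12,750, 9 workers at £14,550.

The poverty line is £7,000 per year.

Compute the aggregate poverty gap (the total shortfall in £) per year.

£14,400

Poor units: 16×£6,100 (q = 16 of N = 44).
Individual gaps: 16×(7000−6100) = 14400.
Aggregate gap = £14,400.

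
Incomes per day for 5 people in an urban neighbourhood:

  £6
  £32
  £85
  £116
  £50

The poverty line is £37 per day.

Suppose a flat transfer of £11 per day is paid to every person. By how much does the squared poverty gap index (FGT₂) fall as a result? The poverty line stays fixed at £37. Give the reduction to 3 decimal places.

Before: below the line — £6, £32; squared poverty gap index (FGT₂) = 0.14405.
After the £11 transfer: below the line — £17; squared poverty gap index (FGT₂) = 0.05844.
Reduction = 0.14405 − 0.05844 = 0.086.

0.086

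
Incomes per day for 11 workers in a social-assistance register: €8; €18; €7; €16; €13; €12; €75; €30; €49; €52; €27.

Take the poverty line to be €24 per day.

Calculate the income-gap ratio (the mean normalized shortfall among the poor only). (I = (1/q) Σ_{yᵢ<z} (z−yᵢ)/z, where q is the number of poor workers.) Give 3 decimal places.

0.486

Incomes under z: €7, €8, €12, €13, €16, €18 (q = 6 of N = 11).
Relative gaps: 0.7083, 0.6667, 0.5000, 0.4583, 0.3333, 0.2500; sum = 2.916667.
I averages over the q = 6 poor units only: 2.916667 / 6 = 0.486.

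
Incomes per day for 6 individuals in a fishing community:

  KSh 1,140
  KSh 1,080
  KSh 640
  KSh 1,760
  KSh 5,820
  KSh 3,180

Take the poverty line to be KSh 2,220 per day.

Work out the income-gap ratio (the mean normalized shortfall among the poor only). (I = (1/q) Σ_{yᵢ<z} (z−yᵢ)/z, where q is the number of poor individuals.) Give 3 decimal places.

Below z: KSh 640, KSh 1,080, KSh 1,140, KSh 1,760 (q = 4 of N = 6).
Shortfall ratios (z−y)/z: 0.7117, 0.5135, 0.4865, 0.2072; sum = 1.918919.
I averages over the q = 4 poor units only: 1.918919 / 4 = 0.480.

0.480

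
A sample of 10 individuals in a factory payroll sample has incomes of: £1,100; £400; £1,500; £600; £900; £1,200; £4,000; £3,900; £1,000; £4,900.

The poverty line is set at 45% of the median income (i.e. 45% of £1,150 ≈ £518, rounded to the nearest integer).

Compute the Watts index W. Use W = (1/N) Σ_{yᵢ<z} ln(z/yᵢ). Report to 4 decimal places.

Below z: £400 (q = 1 of N = 10).
ln(z/y) terms: ln(518/400) = 0.2585.
W = 0.258511 / 10 = 0.0259.

0.0259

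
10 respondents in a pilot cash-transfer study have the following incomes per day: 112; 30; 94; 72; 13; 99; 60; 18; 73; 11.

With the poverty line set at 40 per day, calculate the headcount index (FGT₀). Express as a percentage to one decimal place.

40.0%

4 of the 10 respondents have income below 40.
H = 4/10 = 40.0%.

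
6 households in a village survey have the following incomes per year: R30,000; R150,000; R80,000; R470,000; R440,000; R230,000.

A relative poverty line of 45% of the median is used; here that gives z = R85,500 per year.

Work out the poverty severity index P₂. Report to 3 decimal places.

0.071

Below the line: R30,000, R80,000 (q = 2 of N = 6).
Gap ratios (z−y)/z: (85500−30000)/85500 = 0.6491; (85500−80000)/85500 = 0.0643.
Squared: 0.4214; 0.0041.
Sum = 0.425498; P₂ = 0.425498 / 6 = 0.071.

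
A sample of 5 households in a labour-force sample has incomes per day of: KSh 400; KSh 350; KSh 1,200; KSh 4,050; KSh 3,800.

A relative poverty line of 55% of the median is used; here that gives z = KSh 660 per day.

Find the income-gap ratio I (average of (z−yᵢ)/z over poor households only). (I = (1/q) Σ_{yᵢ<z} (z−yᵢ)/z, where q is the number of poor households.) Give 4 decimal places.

0.4318

Below z: KSh 350, KSh 400 (q = 2 of N = 5).
Shortfall ratios (z−y)/z: 0.4697, 0.3939; sum = 0.863636.
I averages over the q = 2 poor units only: 0.863636 / 2 = 0.4318.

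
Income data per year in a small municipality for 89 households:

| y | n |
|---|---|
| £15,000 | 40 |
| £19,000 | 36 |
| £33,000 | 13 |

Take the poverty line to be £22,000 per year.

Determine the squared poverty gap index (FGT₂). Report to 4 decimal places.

0.0530

Incomes under z: 40×£15,000, 36×£19,000 (q = 76 of N = 89).
Normalized shortfalls: (22000−15000)/22000 = 0.3182 (×40); (22000−19000)/22000 = 0.1364 (×36).
Squared: 0.1012 (×40); 0.0186 (×36).
Sum = 4.719008; P₂ = 4.719008 / 89 = 0.0530.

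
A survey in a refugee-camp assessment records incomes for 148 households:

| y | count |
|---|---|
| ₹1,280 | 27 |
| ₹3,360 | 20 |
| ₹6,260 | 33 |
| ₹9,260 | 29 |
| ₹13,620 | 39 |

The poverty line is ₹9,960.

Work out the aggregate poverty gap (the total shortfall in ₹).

₹508,760

Incomes under z: 27×₹1,280, 20×₹3,360, 33×₹6,260, 29×₹9,260 (q = 109 of N = 148).
Individual gaps: 27×(9960−1280) = 234360; 20×(9960−3360) = 132000; 33×(9960−6260) = 122100; 29×(9960−9260) = 20300.
Aggregate gap = ₹508,760.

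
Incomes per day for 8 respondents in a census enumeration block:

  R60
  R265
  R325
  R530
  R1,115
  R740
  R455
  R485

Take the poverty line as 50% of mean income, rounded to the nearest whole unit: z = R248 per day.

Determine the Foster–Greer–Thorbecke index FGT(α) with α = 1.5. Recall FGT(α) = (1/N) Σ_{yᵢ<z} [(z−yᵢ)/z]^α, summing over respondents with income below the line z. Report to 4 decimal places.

0.0825

Below z: R60 (q = 1 of N = 8).
Relative gaps: (248−60)/248 = 0.7581.
Raised to α = 1.5: 0.66002.
Sum = 0.660023; FGT(1.5) = 0.660023 / 8 = 0.0825.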